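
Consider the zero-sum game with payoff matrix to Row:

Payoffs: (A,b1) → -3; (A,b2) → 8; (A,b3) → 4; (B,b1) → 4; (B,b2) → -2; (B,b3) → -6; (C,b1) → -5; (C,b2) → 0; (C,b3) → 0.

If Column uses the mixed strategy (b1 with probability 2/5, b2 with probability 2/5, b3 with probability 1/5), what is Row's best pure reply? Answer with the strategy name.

A

Expected payoff of A: (2/5)·(-3) + (2/5)·8 + (1/5)·4 = 14/5.
Expected payoff of B: (2/5)·4 + (2/5)·(-2) + (1/5)·(-6) = -2/5.
Expected payoff of C: (2/5)·(-5) + (2/5)·0 + (1/5)·0 = -2.
The largest is 14/5, so Row's best response is A.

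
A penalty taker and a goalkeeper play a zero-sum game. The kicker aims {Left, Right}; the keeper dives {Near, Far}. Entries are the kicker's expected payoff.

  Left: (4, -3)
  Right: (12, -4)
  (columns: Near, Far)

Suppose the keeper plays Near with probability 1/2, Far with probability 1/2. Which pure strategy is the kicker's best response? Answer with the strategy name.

Expected payoff of Left: (1/2)·4 + (1/2)·(-3) = 1/2.
Expected payoff of Right: (1/2)·12 + (1/2)·(-4) = 4.
The largest is 4, so the kicker's best response is Right.

Right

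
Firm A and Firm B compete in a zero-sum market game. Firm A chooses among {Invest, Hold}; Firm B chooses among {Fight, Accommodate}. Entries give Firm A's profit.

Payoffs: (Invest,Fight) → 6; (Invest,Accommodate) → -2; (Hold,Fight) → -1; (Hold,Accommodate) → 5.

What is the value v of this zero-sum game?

2

Row minima: Invest → -2, Hold → -1; maximin = -1.
Column maxima: Fight → 6, Accommodate → 5; minimax = 5.
-1 ≠ 5, so there is no saddle point; optimal play is mixed.
Let Firm A play Invest with probability p. Expected payoff against Fight: 6p + (-1)(1−p) = 7p − 1; against Accommodate: (-2)p + 5(1−p) = −7p + 5.
Setting these equal: 7p − 1 = −7p + 5 ⇒ 14p = 6 ⇒ p = 3/7, and the value is (7)·(3/7) − 1 = 2.
For Firm B: with q = P(Fight), equating Invest's and Hold's payoffs gives 8q − 2 = −6q + 5 ⇒ q = 1/2.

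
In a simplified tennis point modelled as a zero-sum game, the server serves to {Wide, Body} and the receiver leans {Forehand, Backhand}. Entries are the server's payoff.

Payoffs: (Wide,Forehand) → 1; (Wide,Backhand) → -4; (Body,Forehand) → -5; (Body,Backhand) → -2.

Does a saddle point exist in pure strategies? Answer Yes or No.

Row minima: Wide → -4, Body → -5; maximin = -4.
Column maxima: Forehand → 1, Backhand → -2; minimax = -2.
-4 ≠ -2, so no pure-strategy equilibrium exists.

No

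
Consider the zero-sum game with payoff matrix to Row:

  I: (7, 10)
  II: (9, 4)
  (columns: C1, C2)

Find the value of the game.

31/4

Row minima: I → 7, II → 4; maximin = 7.
Column maxima: C1 → 9, C2 → 10; minimax = 9.
7 ≠ 9, so there is no saddle point; optimal play is mixed.
Let Row play I with probability p. Expected payoff against C1: 7p + 9(1−p) = −2p + 9; against C2: 10p + 4(1−p) = 6p + 4.
Setting these equal: −2p + 9 = 6p + 4 ⇒ −8p = -5 ⇒ p = 5/8, and the value is (-2)·(5/8) + 9 = 31/4.
For Column: with q = P(C1), equating I's and II's payoffs gives −3q + 10 = 5q + 4 ⇒ q = 3/4.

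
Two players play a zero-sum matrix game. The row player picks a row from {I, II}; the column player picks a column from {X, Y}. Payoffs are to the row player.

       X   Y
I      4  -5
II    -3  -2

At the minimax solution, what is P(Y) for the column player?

7/10

Row minima: I → -5, II → -3; maximin = -3.
Column maxima: X → 4, Y → -2; minimax = -2.
-3 ≠ -2, so there is no saddle point; optimal play is mixed.
Let the row player play I with probability p. Expected payoff against X: 4p + (-3)(1−p) = 7p − 3; against Y: (-5)p + (-2)(1−p) = −3p − 2.
Setting these equal: 7p − 3 = −3p − 2 ⇒ 10p = 1 ⇒ p = 1/10, and the value is (7)·(1/10) − 3 = -23/10.
For the column player: with q = P(X), equating I's and II's payoffs gives 9q − 5 = −q − 2 ⇒ q = 3/10.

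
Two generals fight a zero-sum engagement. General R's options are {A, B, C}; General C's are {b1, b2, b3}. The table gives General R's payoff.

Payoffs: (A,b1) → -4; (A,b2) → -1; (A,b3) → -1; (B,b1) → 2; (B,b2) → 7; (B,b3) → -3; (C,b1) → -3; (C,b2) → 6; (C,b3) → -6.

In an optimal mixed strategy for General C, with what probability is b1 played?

1/4

Row minima: A → -4, B → -3, C → -6; maximin = -3.
Column maxima: b1 → 2, b2 → 7, b3 → -1; minimax = -1.
-3 ≠ -1, so there is no saddle point; optimal play is mixed.
C is strictly dominated by B, so General R never plays it.
b2 is strictly dominated by b1 (it gives General R strictly more in every row), so General C never plays it.
On the remaining 2×2 (A, B vs b1, b3):
Let General R play A with probability p. Expected payoff against b1: (-4)p + 2(1−p) = −6p + 2; against b3: (-1)p + (-3)(1−p) = 2p − 3.
Setting these equal: −6p + 2 = 2p − 3 ⇒ −8p = -5 ⇒ p = 5/8, and the value is (-6)·(5/8) + 2 = -7/4.
For General C: with q = P(b1), equating A's and B's payoffs gives −3q − 1 = 5q − 3 ⇒ q = 1/4.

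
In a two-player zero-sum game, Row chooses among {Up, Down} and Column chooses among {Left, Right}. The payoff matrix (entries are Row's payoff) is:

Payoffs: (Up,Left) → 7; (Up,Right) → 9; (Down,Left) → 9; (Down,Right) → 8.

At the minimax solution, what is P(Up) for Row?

Row minima: Up → 7, Down → 8; maximin = 8.
Column maxima: Left → 9, Right → 9; minimax = 9.
8 ≠ 9, so there is no saddle point; optimal play is mixed.
Let Row play Up with probability p. Expected payoff against Left: 7p + 9(1−p) = −2p + 9; against Right: 9p + 8(1−p) = p + 8.
Setting these equal: −2p + 9 = p + 8 ⇒ −3p = -1 ⇒ p = 1/3, and the value is (-2)·(1/3) + 9 = 25/3.
For Column: with q = P(Left), equating Up's and Down's payoffs gives −2q + 9 = q + 8 ⇒ q = 1/3.

1/3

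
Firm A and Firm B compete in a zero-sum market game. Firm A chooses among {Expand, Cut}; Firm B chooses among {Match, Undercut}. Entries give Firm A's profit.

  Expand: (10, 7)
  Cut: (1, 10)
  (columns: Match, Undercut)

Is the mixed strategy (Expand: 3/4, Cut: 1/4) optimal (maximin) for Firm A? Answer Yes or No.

Against Match this mix gives (3/4)·10 + (1/4)·1 = 31/4.
Against Undercut this mix gives (3/4)·7 + (1/4)·10 = 31/4.
All of Firm B's active replies (Match, Undercut) yield 31/4, and no column does worse for Firm A. The mix makes Firm B indifferent and guarantees 31/4, so it is optimal.

Yes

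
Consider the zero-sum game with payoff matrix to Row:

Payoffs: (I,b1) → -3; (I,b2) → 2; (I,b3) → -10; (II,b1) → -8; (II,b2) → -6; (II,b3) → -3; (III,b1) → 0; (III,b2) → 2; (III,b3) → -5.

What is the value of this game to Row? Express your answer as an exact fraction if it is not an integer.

-4

Row minima: I → -10, II → -8, III → -5; maximin = -5.
Column maxima: b1 → 0, b2 → 2, b3 → -3; minimax = -3.
-5 ≠ -3, so there is no saddle point; optimal play is mixed.
b2 is strictly dominated by b1 (it gives Row strictly more in every row), so Column never plays it.
With b2 eliminated, I is strictly dominated by III (III gives Row strictly more in every remaining column), so Row never plays it.
On the remaining 2×2 (II, III vs b1, b3):
Let Row play II with probability p. Expected payoff against b1: (-8)p + 0(1−p) = −8p; against b3: (-3)p + (-5)(1−p) = 2p − 5.
Setting these equal: −8p = 2p − 5 ⇒ −10p = -5 ⇒ p = 1/2, and the value is (-8)·(1/2) = -4.
For Column: with q = P(b1), equating II's and III's payoffs gives −5q − 3 = 5q − 5 ⇒ q = 1/5.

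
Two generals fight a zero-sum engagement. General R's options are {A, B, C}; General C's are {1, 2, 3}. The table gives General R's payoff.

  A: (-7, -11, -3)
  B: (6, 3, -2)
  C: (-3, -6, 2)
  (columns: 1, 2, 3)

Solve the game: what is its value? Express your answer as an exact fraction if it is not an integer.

-6/13

Row minima: A → -11, B → -2, C → -6; maximin = -2.
Column maxima: 1 → 6, 2 → 3, 3 → 2; minimax = 2.
-2 ≠ 2, so there is no saddle point; optimal play is mixed.
A is strictly dominated by B, so General R never plays it.
1 is strictly dominated by 2 (it gives General R strictly more in every row), so General C never plays it.
On the remaining 2×2 (B, C vs 2, 3):
Let General R play B with probability p. Expected payoff against 2: 3p + (-6)(1−p) = 9p − 6; against 3: (-2)p + 2(1−p) = −4p + 2.
Setting these equal: 9p − 6 = −4p + 2 ⇒ 13p = 8 ⇒ p = 8/13, and the value is (9)·(8/13) − 6 = -6/13.
For General C: with q = P(2), equating B's and C's payoffs gives 5q − 2 = −8q + 2 ⇒ q = 4/13.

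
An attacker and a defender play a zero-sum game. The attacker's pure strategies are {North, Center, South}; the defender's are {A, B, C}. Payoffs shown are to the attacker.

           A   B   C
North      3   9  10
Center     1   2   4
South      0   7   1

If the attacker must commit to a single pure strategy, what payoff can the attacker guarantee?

Row minima: North → 3, Center → 1, South → 0.
The best of these is 3.

3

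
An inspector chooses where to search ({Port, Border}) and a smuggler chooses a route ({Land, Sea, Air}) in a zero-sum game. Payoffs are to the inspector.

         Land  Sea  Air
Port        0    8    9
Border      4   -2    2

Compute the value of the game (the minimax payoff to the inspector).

16/7

Row minima: Port → 0, Border → -2; maximin = 0.
Column maxima: Land → 4, Sea → 8, Air → 9; minimax = 4.
0 ≠ 4, so there is no saddle point; optimal play is mixed.
Air is strictly dominated by Sea (it gives the inspector strictly more in every row), so the smuggler never plays it.
On the remaining 2×2 (Port, Border vs Land, Sea):
Let the inspector play Port with probability p. Expected payoff against Land: 0p + 4(1−p) = −4p + 4; against Sea: 8p + (-2)(1−p) = 10p − 2.
Setting these equal: −4p + 4 = 10p − 2 ⇒ −14p = -6 ⇒ p = 3/7, and the value is (-4)·(3/7) + 4 = 16/7.
For the smuggler: with q = P(Land), equating Port's and Border's payoffs gives −8q + 8 = 6q − 2 ⇒ q = 5/7.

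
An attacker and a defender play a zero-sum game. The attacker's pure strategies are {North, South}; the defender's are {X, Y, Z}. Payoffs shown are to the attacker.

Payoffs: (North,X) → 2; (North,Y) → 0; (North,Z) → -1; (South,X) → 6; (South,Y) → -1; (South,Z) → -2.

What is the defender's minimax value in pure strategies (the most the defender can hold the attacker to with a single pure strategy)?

Column maxima: X → 6, Y → 0, Z → -1.
The smallest of these is -1.

-1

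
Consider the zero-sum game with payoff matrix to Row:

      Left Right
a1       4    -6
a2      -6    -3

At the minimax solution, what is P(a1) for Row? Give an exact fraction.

3/13

Row minima: a1 → -6, a2 → -6; maximin = -6.
Column maxima: Left → 4, Right → -3; minimax = -3.
-6 ≠ -3, so there is no saddle point; optimal play is mixed.
Let Row play a1 with probability p. Expected payoff against Left: 4p + (-6)(1−p) = 10p − 6; against Right: (-6)p + (-3)(1−p) = −3p − 3.
Setting these equal: 10p − 6 = −3p − 3 ⇒ 13p = 3 ⇒ p = 3/13, and the value is (10)·(3/13) − 6 = -48/13.
For Column: with q = P(Left), equating a1's and a2's payoffs gives 10q − 6 = −3q − 3 ⇒ q = 3/13.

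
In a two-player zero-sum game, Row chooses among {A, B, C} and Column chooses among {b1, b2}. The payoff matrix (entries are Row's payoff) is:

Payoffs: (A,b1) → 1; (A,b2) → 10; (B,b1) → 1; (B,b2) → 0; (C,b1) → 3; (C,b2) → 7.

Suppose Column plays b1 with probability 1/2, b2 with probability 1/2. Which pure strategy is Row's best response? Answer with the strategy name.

Expected payoff of A: (1/2)·1 + (1/2)·10 = 11/2.
Expected payoff of B: (1/2)·1 + (1/2)·0 = 1/2.
Expected payoff of C: (1/2)·3 + (1/2)·7 = 5.
The largest is 11/2, so Row's best response is A.

A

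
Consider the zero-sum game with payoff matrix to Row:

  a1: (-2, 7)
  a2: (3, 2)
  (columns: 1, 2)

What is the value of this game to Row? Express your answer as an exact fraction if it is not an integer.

5/2

Row minima: a1 → -2, a2 → 2; maximin = 2.
Column maxima: 1 → 3, 2 → 7; minimax = 3.
2 ≠ 3, so there is no saddle point; optimal play is mixed.
Let Row play a1 with probability p. Expected payoff against 1: (-2)p + 3(1−p) = −5p + 3; against 2: 7p + 2(1−p) = 5p + 2.
Setting these equal: −5p + 3 = 5p + 2 ⇒ −10p = -1 ⇒ p = 1/10, and the value is (-5)·(1/10) + 3 = 5/2.
For Column: with q = P(1), equating a1's and a2's payoffs gives −9q + 7 = q + 2 ⇒ q = 1/2.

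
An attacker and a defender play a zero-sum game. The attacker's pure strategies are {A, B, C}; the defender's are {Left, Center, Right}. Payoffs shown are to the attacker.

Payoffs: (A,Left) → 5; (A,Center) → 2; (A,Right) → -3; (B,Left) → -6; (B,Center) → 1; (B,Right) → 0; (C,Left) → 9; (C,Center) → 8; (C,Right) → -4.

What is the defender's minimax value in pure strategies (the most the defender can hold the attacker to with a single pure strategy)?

0

Column maxima: Left → 9, Center → 8, Right → 0.
The smallest of these is 0.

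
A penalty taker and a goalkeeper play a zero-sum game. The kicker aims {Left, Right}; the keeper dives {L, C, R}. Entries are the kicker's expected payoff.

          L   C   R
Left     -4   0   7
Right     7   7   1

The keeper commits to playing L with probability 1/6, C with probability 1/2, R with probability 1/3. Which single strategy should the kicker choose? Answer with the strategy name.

Right

Expected payoff of Left: (1/6)·(-4) + (1/2)·0 + (1/3)·7 = 5/3.
Expected payoff of Right: (1/6)·7 + (1/2)·7 + (1/3)·1 = 5.
The largest is 5, so the kicker's best response is Right.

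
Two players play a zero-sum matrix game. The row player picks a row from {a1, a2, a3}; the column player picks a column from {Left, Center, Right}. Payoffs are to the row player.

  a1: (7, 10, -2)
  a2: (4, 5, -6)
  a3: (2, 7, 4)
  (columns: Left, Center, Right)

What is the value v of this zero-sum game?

Row minima: a1 → -2, a2 → -6, a3 → 2; maximin = 2.
Column maxima: Left → 7, Center → 10, Right → 4; minimax = 4.
2 ≠ 4, so there is no saddle point; optimal play is mixed.
a2 is strictly dominated by a1, so the row player never plays it.
Center is strictly dominated by Left (it gives the row player strictly more in every row), so the column player never plays it.
On the remaining 2×2 (a1, a3 vs Left, Right):
Let the row player play a1 with probability p. Expected payoff against Left: 7p + 2(1−p) = 5p + 2; against Right: (-2)p + 4(1−p) = −6p + 4.
Setting these equal: 5p + 2 = −6p + 4 ⇒ 11p = 2 ⇒ p = 2/11, and the value is (5)·(2/11) + 2 = 32/11.
For the column player: with q = P(Left), equating a1's and a3's payoffs gives 9q − 2 = −2q + 4 ⇒ q = 6/11.

32/11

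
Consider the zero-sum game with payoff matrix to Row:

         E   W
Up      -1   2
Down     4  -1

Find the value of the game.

7/8

Row minima: Up → -1, Down → -1; maximin = -1.
Column maxima: E → 4, W → 2; minimax = 2.
-1 ≠ 2, so there is no saddle point; optimal play is mixed.
Let Row play Up with probability p. Expected payoff against E: (-1)p + 4(1−p) = −5p + 4; against W: 2p + (-1)(1−p) = 3p − 1.
Setting these equal: −5p + 4 = 3p − 1 ⇒ −8p = -5 ⇒ p = 5/8, and the value is (-5)·(5/8) + 4 = 7/8.
For Column: with q = P(E), equating Up's and Down's payoffs gives −3q + 2 = 5q − 1 ⇒ q = 3/8.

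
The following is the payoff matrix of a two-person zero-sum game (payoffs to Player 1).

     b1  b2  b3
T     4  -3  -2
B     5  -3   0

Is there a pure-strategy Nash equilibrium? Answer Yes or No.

Yes

Row minima: T → -3, B → -3; maximin = -3.
Column maxima: b1 → 5, b2 → -3, b3 → 0; minimax = -3.
maximin = minimax = -3, so a saddle point exists.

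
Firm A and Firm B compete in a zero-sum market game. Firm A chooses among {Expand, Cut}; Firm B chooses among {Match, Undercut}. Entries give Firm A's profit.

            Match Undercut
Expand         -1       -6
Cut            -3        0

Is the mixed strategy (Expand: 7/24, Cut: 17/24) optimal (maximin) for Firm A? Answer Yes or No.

No

Against Match this mix gives (7/24)·(-1) + (17/24)·(-3) = -29/12.
Against Undercut this mix gives (7/24)·(-6) + (17/24)·0 = -7/4.
Firm B will play Match, holding Firm A to -29/12. Shifting weight toward the row that does better against Match would raise this floor (the equalizing mix achieves -9/4 against both Match and Undercut), so the proposed strategy is not optimal.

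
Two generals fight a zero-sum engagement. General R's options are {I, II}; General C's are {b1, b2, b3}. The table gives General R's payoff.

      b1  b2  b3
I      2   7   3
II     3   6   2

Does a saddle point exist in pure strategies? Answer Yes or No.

No

Row minima: I → 2, II → 2; maximin = 2.
Column maxima: b1 → 3, b2 → 7, b3 → 3; minimax = 3.
2 ≠ 3, so no pure-strategy equilibrium exists.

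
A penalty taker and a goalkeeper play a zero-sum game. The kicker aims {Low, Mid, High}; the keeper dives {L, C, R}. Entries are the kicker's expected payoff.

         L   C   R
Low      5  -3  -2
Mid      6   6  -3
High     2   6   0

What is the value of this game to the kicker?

0

Row minima: Low → -3, Mid → -3, High → 0; maximin = 0.
Column maxima: L → 6, C → 6, R → 0; minimax = 0.
Since maximin = minimax = 0, there is a saddle point and the value is 0.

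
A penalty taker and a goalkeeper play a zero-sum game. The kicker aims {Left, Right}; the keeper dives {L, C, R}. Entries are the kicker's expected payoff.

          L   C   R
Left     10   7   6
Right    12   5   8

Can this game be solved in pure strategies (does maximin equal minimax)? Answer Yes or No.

No

Row minima: Left → 6, Right → 5; maximin = 6.
Column maxima: L → 12, C → 7, R → 8; minimax = 7.
6 ≠ 7, so no pure-strategy equilibrium exists.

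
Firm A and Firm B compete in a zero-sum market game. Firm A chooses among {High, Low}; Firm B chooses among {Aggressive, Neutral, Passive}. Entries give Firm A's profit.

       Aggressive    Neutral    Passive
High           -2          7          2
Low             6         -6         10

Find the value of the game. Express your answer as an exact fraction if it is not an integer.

10/7

Row minima: High → -2, Low → -6; maximin = -2.
Column maxima: Aggressive → 6, Neutral → 7, Passive → 10; minimax = 6.
-2 ≠ 6, so there is no saddle point; optimal play is mixed.
Passive is strictly dominated by Aggressive (it gives Firm A strictly more in every row), so Firm B never plays it.
On the remaining 2×2 (High, Low vs Aggressive, Neutral):
Let Firm A play High with probability p. Expected payoff against Aggressive: (-2)p + 6(1−p) = −8p + 6; against Neutral: 7p + (-6)(1−p) = 13p − 6.
Setting these equal: −8p + 6 = 13p − 6 ⇒ −21p = -12 ⇒ p = 4/7, and the value is (-8)·(4/7) + 6 = 10/7.
For Firm B: with q = P(Aggressive), equating High's and Low's payoffs gives −9q + 7 = 12q − 6 ⇒ q = 13/21.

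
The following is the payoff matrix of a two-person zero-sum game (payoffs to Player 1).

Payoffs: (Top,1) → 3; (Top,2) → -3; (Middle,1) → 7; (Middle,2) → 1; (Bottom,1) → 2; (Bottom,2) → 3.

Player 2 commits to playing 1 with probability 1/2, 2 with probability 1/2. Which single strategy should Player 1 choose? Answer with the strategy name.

Middle

Expected payoff of Top: (1/2)·3 + (1/2)·(-3) = 0.
Expected payoff of Middle: (1/2)·7 + (1/2)·1 = 4.
Expected payoff of Bottom: (1/2)·2 + (1/2)·3 = 5/2.
The largest is 4, so Player 1's best response is Middle.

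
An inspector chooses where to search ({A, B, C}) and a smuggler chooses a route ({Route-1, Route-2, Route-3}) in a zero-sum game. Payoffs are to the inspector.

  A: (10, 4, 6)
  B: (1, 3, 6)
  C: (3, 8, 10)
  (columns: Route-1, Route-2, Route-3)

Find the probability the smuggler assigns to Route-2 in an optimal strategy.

7/11

Row minima: A → 4, B → 1, C → 3; maximin = 4.
Column maxima: Route-1 → 10, Route-2 → 8, Route-3 → 10; minimax = 8.
4 ≠ 8, so there is no saddle point; optimal play is mixed.
B is strictly dominated by C, so the inspector never plays it.
Route-3 is strictly dominated by Route-2 (it gives the inspector strictly more in every row), so the smuggler never plays it.
On the remaining 2×2 (A, C vs Route-1, Route-2):
Let the inspector play A with probability p. Expected payoff against Route-1: 10p + 3(1−p) = 7p + 3; against Route-2: 4p + 8(1−p) = −4p + 8.
Setting these equal: 7p + 3 = −4p + 8 ⇒ 11p = 5 ⇒ p = 5/11, and the value is (7)·(5/11) + 3 = 68/11.
For the smuggler: with q = P(Route-1), equating A's and C's payoffs gives 6q + 4 = −5q + 8 ⇒ q = 4/11.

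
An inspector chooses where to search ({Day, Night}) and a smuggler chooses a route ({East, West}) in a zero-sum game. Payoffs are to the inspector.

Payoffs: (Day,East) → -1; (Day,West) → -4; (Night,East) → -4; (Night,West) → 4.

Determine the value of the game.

-20/11

Row minima: Day → -4, Night → -4; maximin = -4.
Column maxima: East → -1, West → 4; minimax = -1.
-4 ≠ -1, so there is no saddle point; optimal play is mixed.
Let the inspector play Day with probability p. Expected payoff against East: (-1)p + (-4)(1−p) = 3p − 4; against West: (-4)p + 4(1−p) = −8p + 4.
Setting these equal: 3p − 4 = −8p + 4 ⇒ 11p = 8 ⇒ p = 8/11, and the value is (3)·(8/11) − 4 = -20/11.
For the smuggler: with q = P(East), equating Day's and Night's payoffs gives 3q − 4 = −8q + 4 ⇒ q = 8/11.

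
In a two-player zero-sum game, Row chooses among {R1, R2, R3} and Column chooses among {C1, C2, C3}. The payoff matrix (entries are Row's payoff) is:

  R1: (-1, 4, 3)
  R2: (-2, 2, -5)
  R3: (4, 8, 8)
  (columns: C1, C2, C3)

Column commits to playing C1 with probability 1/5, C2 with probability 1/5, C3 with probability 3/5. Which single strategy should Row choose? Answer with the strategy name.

Expected payoff of R1: (1/5)·(-1) + (1/5)·4 + (3/5)·3 = 12/5.
Expected payoff of R2: (1/5)·(-2) + (1/5)·2 + (3/5)·(-5) = -3.
Expected payoff of R3: (1/5)·4 + (1/5)·8 + (3/5)·8 = 36/5.
The largest is 36/5, so Row's best response is R3.

R3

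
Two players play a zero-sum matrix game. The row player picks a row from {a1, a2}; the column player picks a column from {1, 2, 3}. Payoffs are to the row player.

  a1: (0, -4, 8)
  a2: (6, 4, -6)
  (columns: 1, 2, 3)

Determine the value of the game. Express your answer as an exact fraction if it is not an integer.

4/11

Row minima: a1 → -4, a2 → -6; maximin = -4.
Column maxima: 1 → 6, 2 → 4, 3 → 8; minimax = 4.
-4 ≠ 4, so there is no saddle point; optimal play is mixed.
1 is strictly dominated by 2 (it gives the row player strictly more in every row), so the column player never plays it.
On the remaining 2×2 (a1, a2 vs 2, 3):
Let the row player play a1 with probability p. Expected payoff against 2: (-4)p + 4(1−p) = −8p + 4; against 3: 8p + (-6)(1−p) = 14p − 6.
Setting these equal: −8p + 4 = 14p − 6 ⇒ −22p = -10 ⇒ p = 5/11, and the value is (-8)·(5/11) + 4 = 4/11.
For the column player: with q = P(2), equating a1's and a2's payoffs gives −12q + 8 = 10q − 6 ⇒ q = 7/11.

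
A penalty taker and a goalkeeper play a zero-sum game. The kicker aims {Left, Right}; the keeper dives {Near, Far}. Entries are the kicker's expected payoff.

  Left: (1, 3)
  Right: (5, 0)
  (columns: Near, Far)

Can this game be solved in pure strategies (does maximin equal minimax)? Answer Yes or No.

Row minima: Left → 1, Right → 0; maximin = 1.
Column maxima: Near → 5, Far → 3; minimax = 3.
1 ≠ 3, so no pure-strategy equilibrium exists.

No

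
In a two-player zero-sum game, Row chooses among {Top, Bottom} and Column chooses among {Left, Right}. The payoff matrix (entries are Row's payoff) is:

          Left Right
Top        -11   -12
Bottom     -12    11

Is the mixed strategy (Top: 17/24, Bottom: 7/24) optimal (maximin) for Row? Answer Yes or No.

Against Left this mix gives (17/24)·(-11) + (7/24)·(-12) = -271/24.
Against Right this mix gives (17/24)·(-12) + (7/24)·11 = -127/24.
Column will play Left, holding Row to -271/24. Shifting weight toward the row that does better against Left would raise this floor (the equalizing mix achieves -265/24 against both Left and Right), so the proposed strategy is not optimal.

No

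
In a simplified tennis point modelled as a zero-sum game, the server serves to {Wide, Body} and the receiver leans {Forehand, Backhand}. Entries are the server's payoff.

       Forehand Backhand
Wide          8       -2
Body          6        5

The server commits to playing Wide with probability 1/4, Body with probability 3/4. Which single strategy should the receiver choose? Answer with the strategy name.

If the receiver plays Forehand, the server's expected payoff is (1/4)·8 + (3/4)·6 = 13/2.
If the receiver plays Backhand, the server's expected payoff is (1/4)·(-2) + (3/4)·5 = 13/4.
The receiver minimizes the server's payoff; the smallest is 13/4, so the best response is Backhand.

Backhand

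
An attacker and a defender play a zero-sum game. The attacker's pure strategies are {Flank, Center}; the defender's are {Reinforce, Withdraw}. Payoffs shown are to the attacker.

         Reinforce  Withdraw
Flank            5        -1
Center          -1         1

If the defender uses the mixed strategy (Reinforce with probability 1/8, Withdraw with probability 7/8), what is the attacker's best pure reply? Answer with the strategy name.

Center

Expected payoff of Flank: (1/8)·5 + (7/8)·(-1) = -1/4.
Expected payoff of Center: (1/8)·(-1) + (7/8)·1 = 3/4.
The largest is 3/4, so the attacker's best response is Center.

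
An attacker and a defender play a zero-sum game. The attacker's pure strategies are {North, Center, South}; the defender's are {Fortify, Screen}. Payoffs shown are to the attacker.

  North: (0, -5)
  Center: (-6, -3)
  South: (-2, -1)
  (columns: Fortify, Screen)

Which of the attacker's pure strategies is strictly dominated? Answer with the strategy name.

Center

South gives a strictly higher payoff than Center against every column: -2 > -6, -1 > -3.
So Center is strictly dominated and the attacker never plays it.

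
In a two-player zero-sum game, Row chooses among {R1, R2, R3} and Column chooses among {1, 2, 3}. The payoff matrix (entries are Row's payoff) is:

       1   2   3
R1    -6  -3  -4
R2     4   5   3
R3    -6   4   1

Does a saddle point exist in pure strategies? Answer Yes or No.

Yes

Row minima: R1 → -6, R2 → 3, R3 → -6; maximin = 3.
Column maxima: 1 → 4, 2 → 5, 3 → 3; minimax = 3.
maximin = minimax = 3, so a saddle point exists.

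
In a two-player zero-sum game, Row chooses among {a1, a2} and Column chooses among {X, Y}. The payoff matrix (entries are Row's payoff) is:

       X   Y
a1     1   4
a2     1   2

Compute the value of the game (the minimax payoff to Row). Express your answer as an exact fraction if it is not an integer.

1

Row minima: a1 → 1, a2 → 1; maximin = 1.
Column maxima: X → 1, Y → 4; minimax = 1.
Since maximin = minimax = 1, there is a saddle point and the value is 1.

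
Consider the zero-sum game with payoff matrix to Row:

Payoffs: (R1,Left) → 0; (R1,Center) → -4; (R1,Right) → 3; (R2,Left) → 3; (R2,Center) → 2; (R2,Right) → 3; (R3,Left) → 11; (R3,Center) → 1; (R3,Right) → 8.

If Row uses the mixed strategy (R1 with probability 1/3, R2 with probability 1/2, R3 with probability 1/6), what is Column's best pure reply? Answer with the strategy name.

If Column plays Left, Row's expected payoff is (1/3)·0 + (1/2)·3 + (1/6)·11 = 10/3.
If Column plays Center, Row's expected payoff is (1/3)·(-4) + (1/2)·2 + (1/6)·1 = -1/6.
If Column plays Right, Row's expected payoff is (1/3)·3 + (1/2)·3 + (1/6)·8 = 23/6.
Column minimizes Row's payoff; the smallest is -1/6, so the best response is Center.

Center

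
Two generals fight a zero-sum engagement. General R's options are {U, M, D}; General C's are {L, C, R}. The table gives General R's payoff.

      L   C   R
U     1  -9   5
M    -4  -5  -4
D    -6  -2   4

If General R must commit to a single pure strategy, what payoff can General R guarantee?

Row minima: U → -9, M → -5, D → -6.
The best of these is -5.

-5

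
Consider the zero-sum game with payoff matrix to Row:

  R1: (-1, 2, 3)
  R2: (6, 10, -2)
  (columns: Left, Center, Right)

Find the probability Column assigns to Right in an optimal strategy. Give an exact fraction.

7/12

Row minima: R1 → -1, R2 → -2; maximin = -1.
Column maxima: Left → 6, Center → 10, Right → 3; minimax = 3.
-1 ≠ 3, so there is no saddle point; optimal play is mixed.
Center is strictly dominated by Left (it gives Row strictly more in every row), so Column never plays it.
On the remaining 2×2 (R1, R2 vs Left, Right):
Let Row play R1 with probability p. Expected payoff against Left: (-1)p + 6(1−p) = −7p + 6; against Right: 3p + (-2)(1−p) = 5p − 2.
Setting these equal: −7p + 6 = 5p − 2 ⇒ −12p = -8 ⇒ p = 2/3, and the value is (-7)·(2/3) + 6 = 4/3.
For Column: with q = P(Left), equating R1's and R2's payoffs gives −4q + 3 = 8q − 2 ⇒ q = 5/12.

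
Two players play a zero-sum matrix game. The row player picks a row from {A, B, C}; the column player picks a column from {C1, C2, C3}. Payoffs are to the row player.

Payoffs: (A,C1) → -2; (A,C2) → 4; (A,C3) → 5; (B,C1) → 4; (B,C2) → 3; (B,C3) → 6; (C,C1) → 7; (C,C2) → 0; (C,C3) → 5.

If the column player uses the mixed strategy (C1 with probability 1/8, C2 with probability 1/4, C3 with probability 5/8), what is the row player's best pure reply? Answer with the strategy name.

Expected payoff of A: (1/8)·(-2) + (1/4)·4 + (5/8)·5 = 31/8.
Expected payoff of B: (1/8)·4 + (1/4)·3 + (5/8)·6 = 5.
Expected payoff of C: (1/8)·7 + (1/4)·0 + (5/8)·5 = 4.
The largest is 5, so the row player's best response is B.

B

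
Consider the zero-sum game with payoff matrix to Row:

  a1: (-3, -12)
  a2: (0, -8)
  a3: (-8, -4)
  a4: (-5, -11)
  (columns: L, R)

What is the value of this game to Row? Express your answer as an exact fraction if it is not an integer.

-16/3

Row minima: a1 → -12, a2 → -8, a3 → -8, a4 → -11; maximin = -8.
Column maxima: L → 0, R → -4; minimax = -4.
-8 ≠ -4, so there is no saddle point; optimal play is mixed.
a1 is strictly dominated by a2, so Row never plays it.
a4 is strictly dominated by a2, so Row never plays it.
On the remaining 2×2 (a2, a3 vs L, R):
Let Row play a2 with probability p. Expected payoff against L: 0p + (-8)(1−p) = 8p − 8; against R: (-8)p + (-4)(1−p) = −4p − 4.
Setting these equal: 8p − 8 = −4p − 4 ⇒ 12p = 4 ⇒ p = 1/3, and the value is (8)·(1/3) − 8 = -16/3.
For Column: with q = P(L), equating a2's and a3's payoffs gives 8q − 8 = −4q − 4 ⇒ q = 1/3.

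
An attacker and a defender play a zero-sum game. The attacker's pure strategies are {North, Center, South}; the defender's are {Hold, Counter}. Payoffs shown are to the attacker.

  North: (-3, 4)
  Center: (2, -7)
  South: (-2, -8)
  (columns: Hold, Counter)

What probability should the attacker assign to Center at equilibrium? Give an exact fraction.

7/16

Row minima: North → -3, Center → -7, South → -8; maximin = -3.
Column maxima: Hold → 2, Counter → 4; minimax = 2.
-3 ≠ 2, so there is no saddle point; optimal play is mixed.
South is strictly dominated by Center, so the attacker never plays it.
On the remaining 2×2 (North, Center vs Hold, Counter):
Let the attacker play North with probability p. Expected payoff against Hold: (-3)p + 2(1−p) = −5p + 2; against Counter: 4p + (-7)(1−p) = 11p − 7.
Setting these equal: −5p + 2 = 11p − 7 ⇒ −16p = -9 ⇒ p = 9/16, and the value is (-5)·(9/16) + 2 = -13/16.
For the defender: with q = P(Hold), equating North's and Center's payoffs gives −7q + 4 = 9q − 7 ⇒ q = 11/16.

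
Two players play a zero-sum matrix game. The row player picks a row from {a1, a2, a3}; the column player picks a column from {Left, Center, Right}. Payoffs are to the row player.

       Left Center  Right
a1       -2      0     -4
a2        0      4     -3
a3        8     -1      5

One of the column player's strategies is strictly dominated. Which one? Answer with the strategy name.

Left

Right holds the row player's payoff strictly below Left in every row: -4 < -2, -3 < 0, 5 < 8.
So Left is strictly dominated for the column player.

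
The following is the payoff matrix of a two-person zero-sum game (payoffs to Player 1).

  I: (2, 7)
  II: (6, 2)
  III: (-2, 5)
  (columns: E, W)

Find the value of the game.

Row minima: I → 2, II → 2, III → -2; maximin = 2.
Column maxima: E → 6, W → 7; minimax = 6.
2 ≠ 6, so there is no saddle point; optimal play is mixed.
III is strictly dominated by I, so Player 1 never plays it.
On the remaining 2×2 (I, II vs E, W):
Let Player 1 play I with probability p. Expected payoff against E: 2p + 6(1−p) = −4p + 6; against W: 7p + 2(1−p) = 5p + 2.
Setting these equal: −4p + 6 = 5p + 2 ⇒ −9p = -4 ⇒ p = 4/9, and the value is (-4)·(4/9) + 6 = 38/9.
For Player 2: with q = P(E), equating I's and II's payoffs gives −5q + 7 = 4q + 2 ⇒ q = 5/9.

38/9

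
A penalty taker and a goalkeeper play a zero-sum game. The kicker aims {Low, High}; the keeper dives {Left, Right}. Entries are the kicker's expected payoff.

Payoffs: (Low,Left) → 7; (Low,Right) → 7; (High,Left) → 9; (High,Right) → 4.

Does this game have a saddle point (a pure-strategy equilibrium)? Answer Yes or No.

Row minima: Low → 7, High → 4; maximin = 7.
Column maxima: Left → 9, Right → 7; minimax = 7.
maximin = minimax = 7, so a saddle point exists.

Yes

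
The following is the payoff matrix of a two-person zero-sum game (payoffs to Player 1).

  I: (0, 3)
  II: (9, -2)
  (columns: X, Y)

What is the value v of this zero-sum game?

27/14

Row minima: I → 0, II → -2; maximin = 0.
Column maxima: X → 9, Y → 3; minimax = 3.
0 ≠ 3, so there is no saddle point; optimal play is mixed.
Let Player 1 play I with probability p. Expected payoff against X: 0p + 9(1−p) = −9p + 9; against Y: 3p + (-2)(1−p) = 5p − 2.
Setting these equal: −9p + 9 = 5p − 2 ⇒ −14p = -11 ⇒ p = 11/14, and the value is (-9)·(11/14) + 9 = 27/14.
For Player 2: with q = P(X), equating I's and II's payoffs gives −3q + 3 = 11q − 2 ⇒ q = 5/14.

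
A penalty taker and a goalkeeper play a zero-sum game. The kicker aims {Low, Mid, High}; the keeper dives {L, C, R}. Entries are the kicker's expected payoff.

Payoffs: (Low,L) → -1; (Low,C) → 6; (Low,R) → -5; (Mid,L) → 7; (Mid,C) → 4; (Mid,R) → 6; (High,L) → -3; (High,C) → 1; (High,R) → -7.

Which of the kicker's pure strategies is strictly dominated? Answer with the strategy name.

Low gives a strictly higher payoff than High against every column: -1 > -3, 6 > 1, -5 > -7.
So High is strictly dominated and the kicker never plays it.

High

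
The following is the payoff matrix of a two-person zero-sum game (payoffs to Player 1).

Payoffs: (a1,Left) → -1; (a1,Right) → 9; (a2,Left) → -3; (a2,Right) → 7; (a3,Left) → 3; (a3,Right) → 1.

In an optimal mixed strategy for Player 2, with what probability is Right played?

1/3

Row minima: a1 → -1, a2 → -3, a3 → 1; maximin = 1.
Column maxima: Left → 3, Right → 9; minimax = 3.
1 ≠ 3, so there is no saddle point; optimal play is mixed.
a2 is strictly dominated by a1, so Player 1 never plays it.
On the remaining 2×2 (a1, a3 vs Left, Right):
Let Player 1 play a1 with probability p. Expected payoff against Left: (-1)p + 3(1−p) = −4p + 3; against Right: 9p + 1(1−p) = 8p + 1.
Setting these equal: −4p + 3 = 8p + 1 ⇒ −12p = -2 ⇒ p = 1/6, and the value is (-4)·(1/6) + 3 = 7/3.
For Player 2: with q = P(Left), equating a1's and a3's payoffs gives −10q + 9 = 2q + 1 ⇒ q = 2/3.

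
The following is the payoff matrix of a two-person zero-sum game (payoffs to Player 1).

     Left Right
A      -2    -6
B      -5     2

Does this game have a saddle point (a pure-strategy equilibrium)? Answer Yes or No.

Row minima: A → -6, B → -5; maximin = -5.
Column maxima: Left → -2, Right → 2; minimax = -2.
-5 ≠ -2, so no pure-strategy equilibrium exists.

No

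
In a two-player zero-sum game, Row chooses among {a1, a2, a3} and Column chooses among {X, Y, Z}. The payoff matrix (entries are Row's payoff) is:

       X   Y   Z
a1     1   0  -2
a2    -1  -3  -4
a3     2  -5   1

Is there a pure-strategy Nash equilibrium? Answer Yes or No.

Row minima: a1 → -2, a2 → -4, a3 → -5; maximin = -2.
Column maxima: X → 2, Y → 0, Z → 1; minimax = 0.
-2 ≠ 0, so no pure-strategy equilibrium exists.

No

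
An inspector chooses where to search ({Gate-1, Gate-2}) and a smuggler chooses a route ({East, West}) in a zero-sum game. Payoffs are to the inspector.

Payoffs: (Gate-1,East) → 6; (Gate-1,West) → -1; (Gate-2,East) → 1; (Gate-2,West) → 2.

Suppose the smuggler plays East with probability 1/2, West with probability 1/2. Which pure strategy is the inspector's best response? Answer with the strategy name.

Expected payoff of Gate-1: (1/2)·6 + (1/2)·(-1) = 5/2.
Expected payoff of Gate-2: (1/2)·1 + (1/2)·2 = 3/2.
The largest is 5/2, so the inspector's best response is Gate-1.

Gate-1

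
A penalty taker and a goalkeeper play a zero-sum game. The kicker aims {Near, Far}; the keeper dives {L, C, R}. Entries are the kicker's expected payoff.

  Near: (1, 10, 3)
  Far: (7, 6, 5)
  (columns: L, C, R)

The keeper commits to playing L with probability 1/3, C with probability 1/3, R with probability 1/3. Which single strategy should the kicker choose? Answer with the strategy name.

Far

Expected payoff of Near: (1/3)·1 + (1/3)·10 + (1/3)·3 = 14/3.
Expected payoff of Far: (1/3)·7 + (1/3)·6 + (1/3)·5 = 6.
The largest is 6, so the kicker's best response is Far.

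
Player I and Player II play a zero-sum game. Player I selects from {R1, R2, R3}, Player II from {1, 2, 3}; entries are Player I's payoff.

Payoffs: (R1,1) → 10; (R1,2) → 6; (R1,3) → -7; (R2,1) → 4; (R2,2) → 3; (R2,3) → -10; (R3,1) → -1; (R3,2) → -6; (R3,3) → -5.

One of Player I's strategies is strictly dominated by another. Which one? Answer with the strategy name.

R1 gives a strictly higher payoff than R2 against every column: 10 > 4, 6 > 3, -7 > -10.
So R2 is strictly dominated and Player I never plays it.

R2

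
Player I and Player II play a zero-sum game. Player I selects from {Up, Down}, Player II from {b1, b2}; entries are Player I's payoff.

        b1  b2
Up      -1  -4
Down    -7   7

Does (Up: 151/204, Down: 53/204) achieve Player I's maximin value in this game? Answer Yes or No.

No

Against b1 this mix gives (151/204)·(-1) + (53/204)·(-7) = -87/34.
Against b2 this mix gives (151/204)·(-4) + (53/204)·7 = -233/204.
Player II will play b1, holding Player I to -87/34. Shifting weight toward the row that does better against b1 would raise this floor (the equalizing mix achieves -35/17 against both b1 and b2), so the proposed strategy is not optimal.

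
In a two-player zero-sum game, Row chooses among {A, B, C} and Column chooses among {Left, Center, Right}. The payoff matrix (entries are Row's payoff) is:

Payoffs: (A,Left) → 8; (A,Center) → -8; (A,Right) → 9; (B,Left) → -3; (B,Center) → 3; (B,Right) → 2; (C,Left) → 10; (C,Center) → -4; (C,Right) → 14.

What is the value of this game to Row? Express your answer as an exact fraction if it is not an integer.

9/10

Row minima: A → -8, B → -3, C → -4; maximin = -3.
Column maxima: Left → 10, Center → 3, Right → 14; minimax = 3.
-3 ≠ 3, so there is no saddle point; optimal play is mixed.
A is strictly dominated by C, so Row never plays it.
Right is strictly dominated by Left (it gives Row strictly more in every row), so Column never plays it.
On the remaining 2×2 (B, C vs Left, Center):
Let Row play B with probability p. Expected payoff against Left: (-3)p + 10(1−p) = −13p + 10; against Center: 3p + (-4)(1−p) = 7p − 4.
Setting these equal: −13p + 10 = 7p − 4 ⇒ −20p = -14 ⇒ p = 7/10, and the value is (-13)·(7/10) + 10 = 9/10.
For Column: with q = P(Left), equating B's and C's payoffs gives −6q + 3 = 14q − 4 ⇒ q = 7/20.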